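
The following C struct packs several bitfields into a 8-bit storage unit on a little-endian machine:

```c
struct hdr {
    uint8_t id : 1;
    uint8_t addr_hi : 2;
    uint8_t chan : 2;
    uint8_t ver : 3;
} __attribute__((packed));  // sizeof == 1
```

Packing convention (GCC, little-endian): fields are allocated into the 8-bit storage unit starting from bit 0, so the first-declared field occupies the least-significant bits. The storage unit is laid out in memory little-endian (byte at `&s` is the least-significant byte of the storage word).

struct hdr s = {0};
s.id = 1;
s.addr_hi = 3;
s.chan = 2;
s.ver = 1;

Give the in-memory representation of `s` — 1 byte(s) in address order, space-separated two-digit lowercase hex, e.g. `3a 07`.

id (1b) val=1 bits=0x1 at bit 0: 0x01
addr_hi (2b) val=3 bits=0x3 at bit 1: 0x07
chan (2b) val=2 bits=0x2 at bit 3: 0x17
ver (3b) val=1 bits=0x1 at bit 5: 0x37
word = 0x37 → little-endian bytes:
  [0]=0x37

37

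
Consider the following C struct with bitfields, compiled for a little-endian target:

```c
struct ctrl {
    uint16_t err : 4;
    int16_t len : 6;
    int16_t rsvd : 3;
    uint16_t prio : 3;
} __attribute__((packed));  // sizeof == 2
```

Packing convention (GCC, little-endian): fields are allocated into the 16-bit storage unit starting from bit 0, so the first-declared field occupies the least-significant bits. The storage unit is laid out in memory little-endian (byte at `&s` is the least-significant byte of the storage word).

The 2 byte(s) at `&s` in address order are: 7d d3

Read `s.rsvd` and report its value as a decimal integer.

[0]=0x7d [1]=0xd3 (little-endian) → word 0xd37d
err:4 @ bit 0 → (0xd37d>>0)&0xf = 0xd
len:6 @ bit 4 → (0xd37d>>4)&0x3f = 0x37
rsvd:3 @ bit 10 → (0xd37d>>10)&0x7 = 0x4  ←
prio:3 @ bit 13 → (0xd37d>>13)&0x7 = 0x6
rsvd signed 3b, MSB=1: 4 - 8 = -4

-4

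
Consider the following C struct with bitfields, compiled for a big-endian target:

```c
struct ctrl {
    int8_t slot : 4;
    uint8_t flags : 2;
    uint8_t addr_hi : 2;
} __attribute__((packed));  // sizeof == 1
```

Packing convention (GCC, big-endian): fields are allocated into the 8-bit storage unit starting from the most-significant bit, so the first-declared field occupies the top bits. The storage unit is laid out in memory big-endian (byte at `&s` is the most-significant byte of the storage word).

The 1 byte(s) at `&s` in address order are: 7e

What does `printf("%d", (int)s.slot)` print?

[0]=0x7e (big-endian) → word 0x7e
slot:4 @ bit 4 → (0x7e>>4)&0xf = 0x7  ←
flags:2 @ bit 2 → (0x7e>>2)&0x3 = 0x3
addr_hi:2 @ bit 0 → (0x7e>>0)&0x3 = 0x2
slot signed 4b, MSB=0: value = 7

7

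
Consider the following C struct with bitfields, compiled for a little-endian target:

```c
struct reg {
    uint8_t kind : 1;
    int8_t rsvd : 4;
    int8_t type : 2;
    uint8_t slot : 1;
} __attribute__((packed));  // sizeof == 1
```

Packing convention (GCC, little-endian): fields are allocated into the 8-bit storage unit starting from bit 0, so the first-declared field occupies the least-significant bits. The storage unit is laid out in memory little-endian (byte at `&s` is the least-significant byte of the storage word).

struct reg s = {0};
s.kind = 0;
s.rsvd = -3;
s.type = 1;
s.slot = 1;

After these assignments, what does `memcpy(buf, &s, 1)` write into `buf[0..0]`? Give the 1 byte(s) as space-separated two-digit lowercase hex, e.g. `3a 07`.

kind (1b) val=0 bits=0x0 at bit 0: 0x00
rsvd (4b) val=-3 bits=0xd at bit 1: 0x1a
type (2b) val=1 bits=0x1 at bit 5: 0x3a
slot (1b) val=1 bits=0x1 at bit 7: 0xba
word = 0xba → little-endian bytes:
  [0]=0xba

ba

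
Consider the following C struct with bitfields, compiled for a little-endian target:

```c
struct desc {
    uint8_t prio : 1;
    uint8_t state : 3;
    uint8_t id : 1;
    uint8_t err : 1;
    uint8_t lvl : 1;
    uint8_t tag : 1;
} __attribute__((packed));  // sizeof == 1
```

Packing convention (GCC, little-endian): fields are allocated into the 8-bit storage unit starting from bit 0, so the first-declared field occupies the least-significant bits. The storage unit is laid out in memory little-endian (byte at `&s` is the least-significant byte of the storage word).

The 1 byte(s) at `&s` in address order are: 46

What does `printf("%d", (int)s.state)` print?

3

[0]=0x46 (little-endian) → word 0x46
prio:1 @ bit 0 → (0x46>>0)&0x1 = 0x0
state:3 @ bit 1 → (0x46>>1)&0x7 = 0x3  ←
id:1 @ bit 4 → (0x46>>4)&0x1 = 0x0
err:1 @ bit 5 → (0x46>>5)&0x1 = 0x0
lvl:1 @ bit 6 → (0x46>>6)&0x1 = 0x1
tag:1 @ bit 7 → (0x46>>7)&0x1 = 0x0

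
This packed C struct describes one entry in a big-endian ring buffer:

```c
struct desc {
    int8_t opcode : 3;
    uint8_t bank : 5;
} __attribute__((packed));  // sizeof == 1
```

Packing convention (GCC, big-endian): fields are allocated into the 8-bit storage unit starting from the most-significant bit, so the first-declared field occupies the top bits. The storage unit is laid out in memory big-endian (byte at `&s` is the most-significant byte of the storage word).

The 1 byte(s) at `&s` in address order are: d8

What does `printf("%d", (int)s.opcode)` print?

[0]=0xd8 (big-endian) → word 0xd8
opcode [5+:3] = (word>>5) & 0x7 = 6  ←
bank [0+:5] = (word>>0) & 0x1f = 24
opcode signed 3b, MSB=1: 6 - 8 = -2

-2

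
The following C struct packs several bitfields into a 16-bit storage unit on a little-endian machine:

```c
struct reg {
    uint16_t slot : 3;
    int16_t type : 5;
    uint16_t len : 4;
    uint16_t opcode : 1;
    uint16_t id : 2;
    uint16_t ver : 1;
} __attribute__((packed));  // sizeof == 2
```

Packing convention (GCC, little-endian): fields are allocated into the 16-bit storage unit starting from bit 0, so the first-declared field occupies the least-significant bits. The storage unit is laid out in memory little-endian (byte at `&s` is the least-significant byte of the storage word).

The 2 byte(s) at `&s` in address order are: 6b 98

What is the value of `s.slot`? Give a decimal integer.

3

[0]=0x6b [1]=0x98 (little-endian) → word 0x986b
slot:3 @ bit 0 → (0x986b>>0)&0x7 = 0x3  ←
type:5 @ bit 3 → (0x986b>>3)&0x1f = 0xd
len:4 @ bit 8 → (0x986b>>8)&0xf = 0x8
opcode:1 @ bit 12 → (0x986b>>12)&0x1 = 0x1
id:2 @ bit 13 → (0x986b>>13)&0x3 = 0x0
ver:1 @ bit 15 → (0x986b>>15)&0x1 = 0x1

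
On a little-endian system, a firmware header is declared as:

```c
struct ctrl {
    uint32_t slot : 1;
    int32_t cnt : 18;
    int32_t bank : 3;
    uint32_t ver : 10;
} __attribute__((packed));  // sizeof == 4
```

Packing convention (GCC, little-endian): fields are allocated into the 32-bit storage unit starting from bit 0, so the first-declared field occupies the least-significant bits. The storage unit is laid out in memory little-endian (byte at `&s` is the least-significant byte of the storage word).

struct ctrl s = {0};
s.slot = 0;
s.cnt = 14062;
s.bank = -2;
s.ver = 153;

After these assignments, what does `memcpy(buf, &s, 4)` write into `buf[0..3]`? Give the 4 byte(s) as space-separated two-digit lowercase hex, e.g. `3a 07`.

slot (1b) val=0 bits=0x0 at bit 0: 0x00000000
cnt (18b) val=14062 bits=0x36ee at bit 1: 0x00006ddc
bank (3b) val=-2 bits=0x6 at bit 19: 0x00306ddc
ver (10b) val=153 bits=0x99 at bit 22: 0x26706ddc
word = 0x26706ddc → little-endian bytes:
  [0]=0xdc  [1]=0x6d  [2]=0x70  [3]=0x26

dc 6d 70 26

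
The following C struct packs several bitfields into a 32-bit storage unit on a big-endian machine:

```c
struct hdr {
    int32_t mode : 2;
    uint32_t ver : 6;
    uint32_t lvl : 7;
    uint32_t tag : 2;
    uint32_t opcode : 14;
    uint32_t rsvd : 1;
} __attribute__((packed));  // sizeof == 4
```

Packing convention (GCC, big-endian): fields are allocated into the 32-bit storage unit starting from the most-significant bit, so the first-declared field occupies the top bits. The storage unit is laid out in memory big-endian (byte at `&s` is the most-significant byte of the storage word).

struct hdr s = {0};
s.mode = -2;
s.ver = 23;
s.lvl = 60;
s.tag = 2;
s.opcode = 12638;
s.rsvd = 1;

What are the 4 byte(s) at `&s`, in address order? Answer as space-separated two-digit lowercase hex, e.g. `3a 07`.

97 79 62 bd

mode:2 = -2 → 0x2 << 30 → word 0x80000000
ver:6 = 23 → 0x17 << 24 → word 0x97000000
lvl:7 = 60 → 0x3c << 17 → word 0x97780000
tag:2 = 2 → 0x2 << 15 → word 0x97790000
opcode:14 = 12638 → 0x315e << 1 → word 0x977962bc
rsvd:1 = 1 → 0x1 << 0 → word 0x977962bd
word = 0x977962bd → big-endian bytes:
  [0]=0x97  [1]=0x79  [2]=0x62  [3]=0xbd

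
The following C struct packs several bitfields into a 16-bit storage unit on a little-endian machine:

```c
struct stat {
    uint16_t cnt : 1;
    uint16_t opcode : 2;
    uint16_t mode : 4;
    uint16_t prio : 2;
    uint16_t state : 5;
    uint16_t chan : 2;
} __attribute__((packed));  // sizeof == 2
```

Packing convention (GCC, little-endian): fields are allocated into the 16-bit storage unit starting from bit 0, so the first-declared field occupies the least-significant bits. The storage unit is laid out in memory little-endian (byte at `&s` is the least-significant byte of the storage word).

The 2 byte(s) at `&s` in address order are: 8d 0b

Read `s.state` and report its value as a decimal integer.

5

[0]=0x8d [1]=0x0b (little-endian) → word 0x0b8d
cnt:1 @ bit 0 → (0x0b8d>>0)&0x1 = 0x1
opcode:2 @ bit 1 → (0x0b8d>>1)&0x3 = 0x2
mode:4 @ bit 3 → (0x0b8d>>3)&0xf = 0x1
prio:2 @ bit 7 → (0x0b8d>>7)&0x3 = 0x3
state:5 @ bit 9 → (0x0b8d>>9)&0x1f = 0x5  ←
chan:2 @ bit 14 → (0x0b8d>>14)&0x3 = 0x0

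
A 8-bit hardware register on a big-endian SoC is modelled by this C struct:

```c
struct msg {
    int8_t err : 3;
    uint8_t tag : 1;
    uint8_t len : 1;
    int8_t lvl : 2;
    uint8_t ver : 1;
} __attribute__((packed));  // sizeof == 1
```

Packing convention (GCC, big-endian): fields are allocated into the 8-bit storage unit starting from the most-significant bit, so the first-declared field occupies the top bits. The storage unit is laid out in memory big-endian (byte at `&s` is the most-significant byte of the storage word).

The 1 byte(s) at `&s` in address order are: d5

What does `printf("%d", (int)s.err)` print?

-2

[0]=0xd5 (big-endian) → word 0xd5
err [5+:3] = (word>>5) & 0x7 = 6  ←
tag [4+:1] = (word>>4) & 0x1 = 1
len [3+:1] = (word>>3) & 0x1 = 0
lvl [1+:2] = (word>>1) & 0x3 = 2
ver [0+:1] = (word>>0) & 0x1 = 1
err signed 3b, MSB=1: 6 - 8 = -2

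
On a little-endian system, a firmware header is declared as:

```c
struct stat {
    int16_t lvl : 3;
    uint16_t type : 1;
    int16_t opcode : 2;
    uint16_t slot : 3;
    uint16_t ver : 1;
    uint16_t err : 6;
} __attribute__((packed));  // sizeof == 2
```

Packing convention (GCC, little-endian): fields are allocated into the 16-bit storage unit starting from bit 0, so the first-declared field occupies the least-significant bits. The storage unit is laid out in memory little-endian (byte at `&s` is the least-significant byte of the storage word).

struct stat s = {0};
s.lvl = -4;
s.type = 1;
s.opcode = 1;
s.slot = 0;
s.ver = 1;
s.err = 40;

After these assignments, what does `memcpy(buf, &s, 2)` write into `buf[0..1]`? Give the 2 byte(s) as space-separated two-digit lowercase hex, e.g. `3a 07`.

lvl (3b) val=-4 bits=0x4 at bit 0: 0x0004
type (1b) val=1 bits=0x1 at bit 3: 0x000c
opcode (2b) val=1 bits=0x1 at bit 4: 0x001c
slot (3b) val=0 bits=0x0 at bit 6: 0x001c
ver (1b) val=1 bits=0x1 at bit 9: 0x021c
err (6b) val=40 bits=0x28 at bit 10: 0xa21c
word = 0xa21c → little-endian bytes:
  [0]=0x1c  [1]=0xa2

1c a2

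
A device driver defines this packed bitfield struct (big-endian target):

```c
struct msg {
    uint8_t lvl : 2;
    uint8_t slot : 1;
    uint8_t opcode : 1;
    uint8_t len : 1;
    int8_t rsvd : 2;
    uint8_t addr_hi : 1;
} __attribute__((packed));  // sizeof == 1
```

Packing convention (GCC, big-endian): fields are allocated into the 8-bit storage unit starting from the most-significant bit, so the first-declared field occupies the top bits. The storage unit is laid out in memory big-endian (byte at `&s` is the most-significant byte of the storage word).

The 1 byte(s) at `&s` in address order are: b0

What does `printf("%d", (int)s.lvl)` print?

[0]=0xb0 (big-endian) → word 0xb0
lvl:2 @ bit 6 → (0xb0>>6)&0x3 = 0x2  ←
slot:1 @ bit 5 → (0xb0>>5)&0x1 = 0x1
opcode:1 @ bit 4 → (0xb0>>4)&0x1 = 0x1
len:1 @ bit 3 → (0xb0>>3)&0x1 = 0x0
rsvd:2 @ bit 1 → (0xb0>>1)&0x3 = 0x0
addr_hi:1 @ bit 0 → (0xb0>>0)&0x1 = 0x0

2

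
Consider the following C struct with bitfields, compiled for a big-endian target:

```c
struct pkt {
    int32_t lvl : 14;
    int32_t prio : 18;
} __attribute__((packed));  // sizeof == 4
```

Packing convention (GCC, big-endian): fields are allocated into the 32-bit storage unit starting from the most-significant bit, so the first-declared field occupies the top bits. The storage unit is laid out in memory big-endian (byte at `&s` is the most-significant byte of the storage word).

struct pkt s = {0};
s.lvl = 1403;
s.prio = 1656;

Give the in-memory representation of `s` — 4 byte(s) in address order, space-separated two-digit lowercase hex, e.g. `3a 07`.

lvl (14b) val=1403 bits=0x57b at bit 18: 0x15ec0000
prio (18b) val=1656 bits=0x678 at bit 0: 0x15ec0678
word = 0x15ec0678 → big-endian bytes:
  [0]=0x15  [1]=0xec  [2]=0x06  [3]=0x78

15 ec 06 78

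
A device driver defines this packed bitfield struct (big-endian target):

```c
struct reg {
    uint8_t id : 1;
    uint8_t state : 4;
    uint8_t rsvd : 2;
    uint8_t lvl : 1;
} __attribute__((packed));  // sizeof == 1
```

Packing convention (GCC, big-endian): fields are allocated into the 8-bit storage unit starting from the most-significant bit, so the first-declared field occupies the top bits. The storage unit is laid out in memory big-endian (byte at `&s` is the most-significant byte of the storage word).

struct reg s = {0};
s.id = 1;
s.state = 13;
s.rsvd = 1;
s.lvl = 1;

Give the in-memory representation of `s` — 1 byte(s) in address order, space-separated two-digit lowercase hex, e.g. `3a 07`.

eb

id (1b) val=1 bits=0x1 at bit 7: 0x80
state (4b) val=13 bits=0xd at bit 3: 0xe8
rsvd (2b) val=1 bits=0x1 at bit 1: 0xea
lvl (1b) val=1 bits=0x1 at bit 0: 0xeb
word = 0xeb → big-endian bytes:
  [0]=0xeb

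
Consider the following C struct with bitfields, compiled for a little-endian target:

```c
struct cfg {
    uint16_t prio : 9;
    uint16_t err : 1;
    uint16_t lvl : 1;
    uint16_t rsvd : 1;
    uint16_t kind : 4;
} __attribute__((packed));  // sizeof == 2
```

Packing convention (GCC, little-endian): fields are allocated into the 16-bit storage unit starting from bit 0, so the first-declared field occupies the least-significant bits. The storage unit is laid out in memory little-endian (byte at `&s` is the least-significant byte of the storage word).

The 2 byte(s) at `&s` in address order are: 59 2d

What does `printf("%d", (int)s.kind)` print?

2

[0]=0x59 [1]=0x2d (little-endian) → word 0x2d59
prio:9 @ bit 0 → (0x2d59>>0)&0x1ff = 0x159
err:1 @ bit 9 → (0x2d59>>9)&0x1 = 0x0
lvl:1 @ bit 10 → (0x2d59>>10)&0x1 = 0x1
rsvd:1 @ bit 11 → (0x2d59>>11)&0x1 = 0x1
kind:4 @ bit 12 → (0x2d59>>12)&0xf = 0x2  ←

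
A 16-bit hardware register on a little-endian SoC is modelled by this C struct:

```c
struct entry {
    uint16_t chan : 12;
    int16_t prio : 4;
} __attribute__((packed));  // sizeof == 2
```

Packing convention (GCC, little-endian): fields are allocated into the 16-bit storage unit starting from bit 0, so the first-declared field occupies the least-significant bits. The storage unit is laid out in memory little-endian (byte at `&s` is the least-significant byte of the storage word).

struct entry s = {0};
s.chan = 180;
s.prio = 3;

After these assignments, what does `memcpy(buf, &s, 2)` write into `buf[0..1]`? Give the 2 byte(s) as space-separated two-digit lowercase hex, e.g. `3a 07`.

chan:12 = 180 → 0xb4 << 0 → word 0x00b4
prio:4 = 3 → 0x3 << 12 → word 0x30b4
word = 0x30b4 → little-endian bytes:
  [0]=0xb4  [1]=0x30

b4 30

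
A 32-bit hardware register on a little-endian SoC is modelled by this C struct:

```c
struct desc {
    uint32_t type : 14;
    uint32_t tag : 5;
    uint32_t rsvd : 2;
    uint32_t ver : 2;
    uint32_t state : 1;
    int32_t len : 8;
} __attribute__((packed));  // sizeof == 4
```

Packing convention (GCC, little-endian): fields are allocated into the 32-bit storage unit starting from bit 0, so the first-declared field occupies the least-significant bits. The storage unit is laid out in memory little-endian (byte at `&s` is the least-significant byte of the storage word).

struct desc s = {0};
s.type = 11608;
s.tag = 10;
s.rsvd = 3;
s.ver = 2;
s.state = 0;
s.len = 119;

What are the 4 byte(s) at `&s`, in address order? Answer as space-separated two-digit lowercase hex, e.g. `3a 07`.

58 ad 5a 77

[0+:14] type=11608 & 0x3fff = 0x2d58; word=0x00002d58
[14+:5] tag=10 & 0x1f = 0xa; word=0x0002ad58
[19+:2] rsvd=3 & 0x3 = 0x3; word=0x001aad58
[21+:2] ver=2 & 0x3 = 0x2; word=0x005aad58
[23+:1] state=0 & 0x1 = 0x0; word=0x005aad58
[24+:8] len=119 & 0xff = 0x77; word=0x775aad58
word = 0x775aad58 → little-endian bytes:
  [0]=0x58  [1]=0xad  [2]=0x5a  [3]=0x77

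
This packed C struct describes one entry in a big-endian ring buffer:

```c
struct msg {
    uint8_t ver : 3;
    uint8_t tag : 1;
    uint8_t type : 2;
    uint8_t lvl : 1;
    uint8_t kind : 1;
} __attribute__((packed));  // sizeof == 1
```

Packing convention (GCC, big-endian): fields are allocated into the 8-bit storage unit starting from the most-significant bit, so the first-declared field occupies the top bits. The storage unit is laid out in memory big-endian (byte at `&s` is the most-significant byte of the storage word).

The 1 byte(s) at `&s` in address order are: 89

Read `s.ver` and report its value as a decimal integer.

[0]=0x89 (big-endian) → word 0x89
ver:3 @ bit 5 → (0x89>>5)&0x7 = 0x4  ←
tag:1 @ bit 4 → (0x89>>4)&0x1 = 0x0
type:2 @ bit 2 → (0x89>>2)&0x3 = 0x2
lvl:1 @ bit 1 → (0x89>>1)&0x1 = 0x0
kind:1 @ bit 0 → (0x89>>0)&0x1 = 0x1

4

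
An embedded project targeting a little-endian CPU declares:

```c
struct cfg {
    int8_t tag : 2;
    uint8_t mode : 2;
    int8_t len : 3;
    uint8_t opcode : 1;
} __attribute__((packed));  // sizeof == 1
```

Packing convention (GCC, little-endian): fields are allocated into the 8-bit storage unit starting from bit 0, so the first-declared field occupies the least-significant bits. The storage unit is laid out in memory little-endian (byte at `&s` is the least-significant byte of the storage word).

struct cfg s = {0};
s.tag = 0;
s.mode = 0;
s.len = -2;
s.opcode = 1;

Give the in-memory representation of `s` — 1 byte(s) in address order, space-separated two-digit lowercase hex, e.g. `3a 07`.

e0

tag (2b) val=0 bits=0x0 at bit 0: 0x00
mode (2b) val=0 bits=0x0 at bit 2: 0x00
len (3b) val=-2 bits=0x6 at bit 4: 0x60
opcode (1b) val=1 bits=0x1 at bit 7: 0xe0
word = 0xe0 → little-endian bytes:
  [0]=0xe0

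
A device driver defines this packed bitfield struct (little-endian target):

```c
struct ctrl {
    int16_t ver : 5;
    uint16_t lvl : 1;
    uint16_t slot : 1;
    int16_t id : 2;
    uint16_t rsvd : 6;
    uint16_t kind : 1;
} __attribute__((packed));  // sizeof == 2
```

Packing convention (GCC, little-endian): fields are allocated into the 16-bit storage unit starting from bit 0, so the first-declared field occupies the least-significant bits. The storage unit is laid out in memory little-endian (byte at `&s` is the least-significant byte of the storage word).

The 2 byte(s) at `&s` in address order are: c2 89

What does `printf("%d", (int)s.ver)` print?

2

[0]=0xc2 [1]=0x89 (little-endian) → word 0x89c2
ver:5 @ bit 0 → (0x89c2>>0)&0x1f = 0x2  ←
lvl:1 @ bit 5 → (0x89c2>>5)&0x1 = 0x0
slot:1 @ bit 6 → (0x89c2>>6)&0x1 = 0x1
id:2 @ bit 7 → (0x89c2>>7)&0x3 = 0x3
rsvd:6 @ bit 9 → (0x89c2>>9)&0x3f = 0x4
kind:1 @ bit 15 → (0x89c2>>15)&0x1 = 0x1
ver signed 5b, MSB=0: value = 2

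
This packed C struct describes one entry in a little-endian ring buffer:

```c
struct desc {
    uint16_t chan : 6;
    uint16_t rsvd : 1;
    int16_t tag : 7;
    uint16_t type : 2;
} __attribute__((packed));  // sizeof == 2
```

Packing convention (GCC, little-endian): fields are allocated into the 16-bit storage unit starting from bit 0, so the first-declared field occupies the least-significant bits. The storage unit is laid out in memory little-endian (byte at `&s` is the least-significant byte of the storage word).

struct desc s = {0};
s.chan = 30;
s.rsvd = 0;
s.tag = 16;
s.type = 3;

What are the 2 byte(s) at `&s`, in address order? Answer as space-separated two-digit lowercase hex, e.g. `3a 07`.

chan:6 = 30 → 0x1e << 0 → word 0x001e
rsvd:1 = 0 → 0x0 << 6 → word 0x001e
tag:7 = 16 → 0x10 << 7 → word 0x081e
type:2 = 3 → 0x3 << 14 → word 0xc81e
word = 0xc81e → little-endian bytes:
  [0]=0x1e  [1]=0xc8

1e c8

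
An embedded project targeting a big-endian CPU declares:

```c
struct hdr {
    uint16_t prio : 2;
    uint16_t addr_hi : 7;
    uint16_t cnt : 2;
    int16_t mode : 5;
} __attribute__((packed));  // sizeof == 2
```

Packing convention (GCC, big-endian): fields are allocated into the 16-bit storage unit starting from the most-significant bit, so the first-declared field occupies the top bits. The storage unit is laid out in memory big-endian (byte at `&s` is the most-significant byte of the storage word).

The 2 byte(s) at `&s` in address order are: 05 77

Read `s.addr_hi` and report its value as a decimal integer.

10

[0]=0x05 [1]=0x77 (big-endian) → word 0x0577
prio [14+:2] = (word>>14) & 0x3 = 0
addr_hi [7+:7] = (word>>7) & 0x7f = 10  ←
cnt [5+:2] = (word>>5) & 0x3 = 3
mode [0+:5] = (word>>0) & 0x1f = 23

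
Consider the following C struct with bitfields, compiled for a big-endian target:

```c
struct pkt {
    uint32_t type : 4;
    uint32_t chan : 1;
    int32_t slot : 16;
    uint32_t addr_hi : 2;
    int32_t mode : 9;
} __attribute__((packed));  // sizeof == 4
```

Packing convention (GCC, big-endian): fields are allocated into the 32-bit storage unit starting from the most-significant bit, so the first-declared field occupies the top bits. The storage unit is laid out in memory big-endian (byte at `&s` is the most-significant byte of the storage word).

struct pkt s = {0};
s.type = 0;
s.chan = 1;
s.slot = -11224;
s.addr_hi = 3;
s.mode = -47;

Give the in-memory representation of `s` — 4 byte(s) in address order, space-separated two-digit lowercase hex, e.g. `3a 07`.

type:4 = 0 → 0x0 << 28 → word 0x00000000
chan:1 = 1 → 0x1 << 27 → word 0x08000000
slot:16 = -11224 → 0xd428 << 11 → word 0x0ea14000
addr_hi:2 = 3 → 0x3 << 9 → word 0x0ea14600
mode:9 = -47 → 0x1d1 << 0 → word 0x0ea147d1
word = 0x0ea147d1 → big-endian bytes:
  [0]=0x0e  [1]=0xa1  [2]=0x47  [3]=0xd1

0e a1 47 d1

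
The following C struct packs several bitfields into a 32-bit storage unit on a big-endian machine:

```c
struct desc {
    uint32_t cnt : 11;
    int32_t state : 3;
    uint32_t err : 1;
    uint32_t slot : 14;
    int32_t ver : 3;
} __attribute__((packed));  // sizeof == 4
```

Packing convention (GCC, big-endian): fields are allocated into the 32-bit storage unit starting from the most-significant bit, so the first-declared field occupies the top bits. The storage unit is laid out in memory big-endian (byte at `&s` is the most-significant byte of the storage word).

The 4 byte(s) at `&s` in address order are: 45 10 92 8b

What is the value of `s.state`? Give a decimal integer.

-4

[0]=0x45 [1]=0x10 [2]=0x92 [3]=0x8b (big-endian) → word 0x4510928b
cnt:11 @ bit 21 → (0x4510928b>>21)&0x7ff = 0x228
state:3 @ bit 18 → (0x4510928b>>18)&0x7 = 0x4  ←
err:1 @ bit 17 → (0x4510928b>>17)&0x1 = 0x0
slot:14 @ bit 3 → (0x4510928b>>3)&0x3fff = 0x1251
ver:3 @ bit 0 → (0x4510928b>>0)&0x7 = 0x3
state signed 3b, MSB=1: 4 - 8 = -4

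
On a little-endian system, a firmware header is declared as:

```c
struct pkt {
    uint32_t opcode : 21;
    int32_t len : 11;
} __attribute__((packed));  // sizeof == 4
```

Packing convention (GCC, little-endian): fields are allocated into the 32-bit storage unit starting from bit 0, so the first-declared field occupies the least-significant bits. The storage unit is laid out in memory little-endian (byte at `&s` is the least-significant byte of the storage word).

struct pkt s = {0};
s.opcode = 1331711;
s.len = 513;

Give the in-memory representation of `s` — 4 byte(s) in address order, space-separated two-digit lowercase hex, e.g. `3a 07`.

opcode (21b) val=1331711 bits=0x1451ff at bit 0: 0x001451ff
len (11b) val=513 bits=0x201 at bit 21: 0x403451ff
word = 0x403451ff → little-endian bytes:
  [0]=0xff  [1]=0x51  [2]=0x34  [3]=0x40

ff 51 34 40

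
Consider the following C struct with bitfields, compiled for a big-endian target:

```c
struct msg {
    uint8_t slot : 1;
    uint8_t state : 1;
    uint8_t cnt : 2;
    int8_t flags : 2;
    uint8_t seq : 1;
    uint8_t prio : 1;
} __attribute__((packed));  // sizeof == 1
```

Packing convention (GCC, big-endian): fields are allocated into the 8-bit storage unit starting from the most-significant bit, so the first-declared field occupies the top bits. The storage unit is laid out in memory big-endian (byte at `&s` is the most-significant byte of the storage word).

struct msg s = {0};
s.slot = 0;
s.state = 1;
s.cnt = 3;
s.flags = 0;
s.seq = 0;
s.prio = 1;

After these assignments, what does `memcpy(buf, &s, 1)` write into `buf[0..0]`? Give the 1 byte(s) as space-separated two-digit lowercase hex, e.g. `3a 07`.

slot:1 = 0 → 0x0 << 7 → word 0x00
state:1 = 1 → 0x1 << 6 → word 0x40
cnt:2 = 3 → 0x3 << 4 → word 0x70
flags:2 = 0 → 0x0 << 2 → word 0x70
seq:1 = 0 → 0x0 << 1 → word 0x70
prio:1 = 1 → 0x1 << 0 → word 0x71
word = 0x71 → big-endian bytes:
  [0]=0x71

71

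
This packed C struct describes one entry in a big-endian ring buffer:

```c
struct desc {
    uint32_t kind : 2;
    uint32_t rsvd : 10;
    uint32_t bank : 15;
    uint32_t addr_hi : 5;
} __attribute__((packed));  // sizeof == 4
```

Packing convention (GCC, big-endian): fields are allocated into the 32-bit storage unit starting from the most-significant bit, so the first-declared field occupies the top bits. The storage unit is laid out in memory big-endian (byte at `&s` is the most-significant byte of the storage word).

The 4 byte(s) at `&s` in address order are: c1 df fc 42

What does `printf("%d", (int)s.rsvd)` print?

[0]=0xc1 [1]=0xdf [2]=0xfc [3]=0x42 (big-endian) → word 0xc1dffc42
kind [30+:2] = (word>>30) & 0x3 = 3
rsvd [20+:10] = (word>>20) & 0x3ff = 29  ←
bank [5+:15] = (word>>5) & 0x7fff = 32738
addr_hi [0+:5] = (word>>0) & 0x1f = 2

29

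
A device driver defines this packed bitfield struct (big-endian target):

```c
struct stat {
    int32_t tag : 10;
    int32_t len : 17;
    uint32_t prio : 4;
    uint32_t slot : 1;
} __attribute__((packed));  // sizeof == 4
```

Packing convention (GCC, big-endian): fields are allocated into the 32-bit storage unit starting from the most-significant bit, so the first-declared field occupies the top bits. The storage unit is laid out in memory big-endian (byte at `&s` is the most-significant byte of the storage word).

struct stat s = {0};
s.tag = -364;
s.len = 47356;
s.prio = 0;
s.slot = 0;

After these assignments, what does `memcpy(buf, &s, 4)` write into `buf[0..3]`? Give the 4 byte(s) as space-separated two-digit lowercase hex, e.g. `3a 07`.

[22+:10] tag=-364 & 0x3ff = 0x294; word=0xa5000000
[5+:17] len=47356 & 0x1ffff = 0xb8fc; word=0xa5171f80
[1+:4] prio=0 & 0xf = 0x0; word=0xa5171f80
[0+:1] slot=0 & 0x1 = 0x0; word=0xa5171f80
word = 0xa5171f80 → big-endian bytes:
  [0]=0xa5  [1]=0x17  [2]=0x1f  [3]=0x80

a5 17 1f 80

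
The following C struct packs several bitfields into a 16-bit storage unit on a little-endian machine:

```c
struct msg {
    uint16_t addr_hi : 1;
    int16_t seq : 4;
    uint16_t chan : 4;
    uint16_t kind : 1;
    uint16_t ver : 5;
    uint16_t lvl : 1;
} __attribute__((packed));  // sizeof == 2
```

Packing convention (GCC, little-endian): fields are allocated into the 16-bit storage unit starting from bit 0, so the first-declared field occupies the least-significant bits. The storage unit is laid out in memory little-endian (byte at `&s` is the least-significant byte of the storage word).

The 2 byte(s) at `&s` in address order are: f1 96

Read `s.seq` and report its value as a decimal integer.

-8

[0]=0xf1 [1]=0x96 (little-endian) → word 0x96f1
addr_hi [0+:1] = (word>>0) & 0x1 = 1
seq [1+:4] = (word>>1) & 0xf = 8  ←
chan [5+:4] = (word>>5) & 0xf = 7
kind [9+:1] = (word>>9) & 0x1 = 1
ver [10+:5] = (word>>10) & 0x1f = 5
lvl [15+:1] = (word>>15) & 0x1 = 1
seq signed 4b, MSB=1: 8 - 16 = -8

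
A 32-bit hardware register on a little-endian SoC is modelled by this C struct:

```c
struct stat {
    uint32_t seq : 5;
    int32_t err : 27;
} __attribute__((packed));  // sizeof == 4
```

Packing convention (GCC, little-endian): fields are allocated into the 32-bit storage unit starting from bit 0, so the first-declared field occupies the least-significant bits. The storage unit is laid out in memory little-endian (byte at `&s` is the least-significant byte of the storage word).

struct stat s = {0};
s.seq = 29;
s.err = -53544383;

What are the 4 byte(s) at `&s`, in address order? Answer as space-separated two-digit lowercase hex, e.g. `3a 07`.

3d 48 df 99

seq (5b) val=29 bits=0x1d at bit 0: 0x0000001d
err (27b) val=-53544383 bits=0x4cefa41 at bit 5: 0x99df483d
word = 0x99df483d → little-endian bytes:
  [0]=0x3d  [1]=0x48  [2]=0xdf  [3]=0x99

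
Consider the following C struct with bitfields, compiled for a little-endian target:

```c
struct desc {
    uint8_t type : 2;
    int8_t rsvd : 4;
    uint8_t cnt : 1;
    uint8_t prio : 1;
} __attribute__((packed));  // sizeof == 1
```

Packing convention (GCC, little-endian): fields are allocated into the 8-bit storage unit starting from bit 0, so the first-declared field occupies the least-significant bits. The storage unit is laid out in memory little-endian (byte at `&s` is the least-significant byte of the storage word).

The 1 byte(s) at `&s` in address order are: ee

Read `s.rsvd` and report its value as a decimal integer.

-5

[0]=0xee (little-endian) → word 0xee
type [0+:2] = (word>>0) & 0x3 = 2
rsvd [2+:4] = (word>>2) & 0xf = 11  ←
cnt [6+:1] = (word>>6) & 0x1 = 1
prio [7+:1] = (word>>7) & 0x1 = 1
rsvd signed 4b, MSB=1: 11 - 16 = -5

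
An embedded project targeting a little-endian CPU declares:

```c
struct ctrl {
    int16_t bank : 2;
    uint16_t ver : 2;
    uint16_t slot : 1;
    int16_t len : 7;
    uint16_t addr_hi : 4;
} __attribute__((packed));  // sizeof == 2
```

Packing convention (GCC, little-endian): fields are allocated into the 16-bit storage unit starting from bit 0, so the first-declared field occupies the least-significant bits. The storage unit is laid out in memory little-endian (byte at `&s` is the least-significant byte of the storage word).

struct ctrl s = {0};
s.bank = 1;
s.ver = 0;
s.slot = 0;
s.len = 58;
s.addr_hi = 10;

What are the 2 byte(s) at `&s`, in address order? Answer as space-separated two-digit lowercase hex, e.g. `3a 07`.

41 a7

[0+:2] bank=1 & 0x3 = 0x1; word=0x0001
[2+:2] ver=0 & 0x3 = 0x0; word=0x0001
[4+:1] slot=0 & 0x1 = 0x0; word=0x0001
[5+:7] len=58 & 0x7f = 0x3a; word=0x0741
[12+:4] addr_hi=10 & 0xf = 0xa; word=0xa741
word = 0xa741 → little-endian bytes:
  [0]=0x41  [1]=0xa7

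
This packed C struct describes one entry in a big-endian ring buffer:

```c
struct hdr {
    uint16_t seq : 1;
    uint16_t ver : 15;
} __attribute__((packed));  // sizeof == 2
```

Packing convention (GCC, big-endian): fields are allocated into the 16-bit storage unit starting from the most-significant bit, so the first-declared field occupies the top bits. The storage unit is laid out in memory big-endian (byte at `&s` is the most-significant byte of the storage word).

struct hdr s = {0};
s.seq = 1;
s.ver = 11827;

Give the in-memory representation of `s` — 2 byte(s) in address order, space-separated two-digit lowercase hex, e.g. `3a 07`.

seq:1 = 1 → 0x1 << 15 → word 0x8000
ver:15 = 11827 → 0x2e33 << 0 → word 0xae33
word = 0xae33 → big-endian bytes:
  [0]=0xae  [1]=0x33

ae 33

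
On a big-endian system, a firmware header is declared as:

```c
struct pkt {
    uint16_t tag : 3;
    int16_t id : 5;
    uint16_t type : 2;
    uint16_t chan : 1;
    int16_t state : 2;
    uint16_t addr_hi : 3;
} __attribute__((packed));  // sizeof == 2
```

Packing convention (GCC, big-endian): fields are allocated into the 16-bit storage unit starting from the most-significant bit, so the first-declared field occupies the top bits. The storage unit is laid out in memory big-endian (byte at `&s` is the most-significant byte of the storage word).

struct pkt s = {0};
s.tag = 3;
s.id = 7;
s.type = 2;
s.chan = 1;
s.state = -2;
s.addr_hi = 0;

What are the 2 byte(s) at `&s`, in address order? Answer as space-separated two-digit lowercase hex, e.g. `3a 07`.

67 b0

[13+:3] tag=3 & 0x7 = 0x3; word=0x6000
[8+:5] id=7 & 0x1f = 0x7; word=0x6700
[6+:2] type=2 & 0x3 = 0x2; word=0x6780
[5+:1] chan=1 & 0x1 = 0x1; word=0x67a0
[3+:2] state=-2 & 0x3 = 0x2; word=0x67b0
[0+:3] addr_hi=0 & 0x7 = 0x0; word=0x67b0
word = 0x67b0 → big-endian bytes:
  [0]=0x67  [1]=0xb0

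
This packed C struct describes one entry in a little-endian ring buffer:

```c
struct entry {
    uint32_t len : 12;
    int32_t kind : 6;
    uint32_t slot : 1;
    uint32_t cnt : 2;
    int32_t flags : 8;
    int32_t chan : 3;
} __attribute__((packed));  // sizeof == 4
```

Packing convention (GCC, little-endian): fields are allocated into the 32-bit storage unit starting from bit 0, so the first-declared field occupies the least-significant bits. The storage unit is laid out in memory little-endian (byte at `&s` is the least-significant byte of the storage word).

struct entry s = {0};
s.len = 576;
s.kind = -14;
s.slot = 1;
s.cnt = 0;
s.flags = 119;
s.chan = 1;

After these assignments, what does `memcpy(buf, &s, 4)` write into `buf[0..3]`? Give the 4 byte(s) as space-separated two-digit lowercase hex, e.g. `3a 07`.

40 22 e7 2e

len:12 = 576 → 0x240 << 0 → word 0x00000240
kind:6 = -14 → 0x32 << 12 → word 0x00032240
slot:1 = 1 → 0x1 << 18 → word 0x00072240
cnt:2 = 0 → 0x0 << 19 → word 0x00072240
flags:8 = 119 → 0x77 << 21 → word 0x0ee72240
chan:3 = 1 → 0x1 << 29 → word 0x2ee72240
word = 0x2ee72240 → little-endian bytes:
  [0]=0x40  [1]=0x22  [2]=0xe7  [3]=0x2e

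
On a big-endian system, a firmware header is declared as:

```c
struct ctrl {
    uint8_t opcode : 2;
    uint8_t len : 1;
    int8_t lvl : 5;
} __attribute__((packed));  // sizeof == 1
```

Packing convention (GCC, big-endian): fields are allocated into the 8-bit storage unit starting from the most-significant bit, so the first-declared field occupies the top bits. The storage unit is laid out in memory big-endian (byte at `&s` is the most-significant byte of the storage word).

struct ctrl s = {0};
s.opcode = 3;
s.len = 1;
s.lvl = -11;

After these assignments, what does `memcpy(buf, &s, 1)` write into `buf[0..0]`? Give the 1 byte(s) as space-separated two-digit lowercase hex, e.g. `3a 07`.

[6+:2] opcode=3 & 0x3 = 0x3; word=0xc0
[5+:1] len=1 & 0x1 = 0x1; word=0xe0
[0+:5] lvl=-11 & 0x1f = 0x15; word=0xf5
word = 0xf5 → big-endian bytes:
  [0]=0xf5

f5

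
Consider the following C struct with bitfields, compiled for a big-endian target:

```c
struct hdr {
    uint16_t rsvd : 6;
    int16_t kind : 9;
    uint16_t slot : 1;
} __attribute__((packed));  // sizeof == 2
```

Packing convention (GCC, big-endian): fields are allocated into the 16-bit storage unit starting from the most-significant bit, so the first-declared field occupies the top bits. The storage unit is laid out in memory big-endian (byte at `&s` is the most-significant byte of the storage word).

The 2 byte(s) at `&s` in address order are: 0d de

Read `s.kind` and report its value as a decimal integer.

[0]=0x0d [1]=0xde (big-endian) → word 0x0dde
rsvd:6 @ bit 10 → (0x0dde>>10)&0x3f = 0x3
kind:9 @ bit 1 → (0x0dde>>1)&0x1ff = 0xef  ←
slot:1 @ bit 0 → (0x0dde>>0)&0x1 = 0x0
kind signed 9b, MSB=0: value = 239

239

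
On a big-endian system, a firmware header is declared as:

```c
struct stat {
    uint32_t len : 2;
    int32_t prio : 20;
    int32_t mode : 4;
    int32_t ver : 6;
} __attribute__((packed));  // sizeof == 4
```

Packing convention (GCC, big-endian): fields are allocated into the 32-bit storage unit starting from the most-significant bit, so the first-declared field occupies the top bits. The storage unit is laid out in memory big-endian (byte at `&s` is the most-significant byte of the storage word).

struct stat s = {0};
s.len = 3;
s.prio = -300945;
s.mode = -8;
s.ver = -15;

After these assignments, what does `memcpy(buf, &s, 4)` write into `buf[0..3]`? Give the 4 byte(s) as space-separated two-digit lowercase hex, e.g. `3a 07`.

ed a1 be 31

[30+:2] len=3 & 0x3 = 0x3; word=0xc0000000
[10+:20] prio=-300945 & 0xfffff = 0xb686f; word=0xeda1bc00
[6+:4] mode=-8 & 0xf = 0x8; word=0xeda1be00
[0+:6] ver=-15 & 0x3f = 0x31; word=0xeda1be31
word = 0xeda1be31 → big-endian bytes:
  [0]=0xed  [1]=0xa1  [2]=0xbe  [3]=0x31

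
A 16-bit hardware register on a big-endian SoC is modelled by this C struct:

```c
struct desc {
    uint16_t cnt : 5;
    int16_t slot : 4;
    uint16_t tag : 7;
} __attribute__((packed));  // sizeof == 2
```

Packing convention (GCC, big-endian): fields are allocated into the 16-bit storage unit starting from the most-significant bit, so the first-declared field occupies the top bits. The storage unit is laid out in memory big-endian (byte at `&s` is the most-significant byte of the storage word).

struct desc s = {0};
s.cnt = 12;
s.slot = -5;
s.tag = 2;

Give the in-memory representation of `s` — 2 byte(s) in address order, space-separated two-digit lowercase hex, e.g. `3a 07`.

65 82

cnt (5b) val=12 bits=0xc at bit 11: 0x6000
slot (4b) val=-5 bits=0xb at bit 7: 0x6580
tag (7b) val=2 bits=0x2 at bit 0: 0x6582
word = 0x6582 → big-endian bytes:
  [0]=0x65  [1]=0x82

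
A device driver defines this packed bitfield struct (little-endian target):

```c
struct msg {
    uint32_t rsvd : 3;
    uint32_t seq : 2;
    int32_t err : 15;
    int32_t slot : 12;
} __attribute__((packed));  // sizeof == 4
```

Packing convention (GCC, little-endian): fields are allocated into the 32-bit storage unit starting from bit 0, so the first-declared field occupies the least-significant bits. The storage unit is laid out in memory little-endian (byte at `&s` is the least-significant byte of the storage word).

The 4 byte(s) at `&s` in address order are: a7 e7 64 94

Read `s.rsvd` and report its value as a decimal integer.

7

[0]=0xa7 [1]=0xe7 [2]=0x64 [3]=0x94 (little-endian) → word 0x9464e7a7
rsvd:3 @ bit 0 → (0x9464e7a7>>0)&0x7 = 0x7  ←
seq:2 @ bit 3 → (0x9464e7a7>>3)&0x3 = 0x0
err:15 @ bit 5 → (0x9464e7a7>>5)&0x7fff = 0x273d
slot:12 @ bit 20 → (0x9464e7a7>>20)&0xfff = 0x946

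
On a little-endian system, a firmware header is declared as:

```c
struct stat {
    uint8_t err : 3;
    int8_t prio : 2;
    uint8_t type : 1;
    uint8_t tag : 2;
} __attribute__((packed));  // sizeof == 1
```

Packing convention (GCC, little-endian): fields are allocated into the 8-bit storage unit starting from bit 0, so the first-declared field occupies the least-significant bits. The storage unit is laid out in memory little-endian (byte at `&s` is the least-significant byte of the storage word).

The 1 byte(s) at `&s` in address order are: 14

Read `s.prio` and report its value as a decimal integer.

[0]=0x14 (little-endian) → word 0x14
err:3 @ bit 0 → (0x14>>0)&0x7 = 0x4
prio:2 @ bit 3 → (0x14>>3)&0x3 = 0x2  ←
type:1 @ bit 5 → (0x14>>5)&0x1 = 0x0
tag:2 @ bit 6 → (0x14>>6)&0x3 = 0x0
prio signed 2b, MSB=1: 2 - 4 = -2

-2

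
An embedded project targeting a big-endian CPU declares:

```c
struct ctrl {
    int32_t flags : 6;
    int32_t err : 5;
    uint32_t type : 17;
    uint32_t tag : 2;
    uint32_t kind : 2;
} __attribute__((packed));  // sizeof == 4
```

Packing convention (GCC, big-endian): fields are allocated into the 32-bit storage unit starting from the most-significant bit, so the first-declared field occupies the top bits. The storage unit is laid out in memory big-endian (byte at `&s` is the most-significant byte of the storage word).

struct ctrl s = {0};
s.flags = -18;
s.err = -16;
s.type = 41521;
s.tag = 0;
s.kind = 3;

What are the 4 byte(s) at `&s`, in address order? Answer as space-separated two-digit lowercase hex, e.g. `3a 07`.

flags (6b) val=-18 bits=0x2e at bit 26: 0xb8000000
err (5b) val=-16 bits=0x10 at bit 21: 0xba000000
type (17b) val=41521 bits=0xa231 at bit 4: 0xba0a2310
tag (2b) val=0 bits=0x0 at bit 2: 0xba0a2310
kind (2b) val=3 bits=0x3 at bit 0: 0xba0a2313
word = 0xba0a2313 → big-endian bytes:
  [0]=0xba  [1]=0x0a  [2]=0x23  [3]=0x13

ba 0a 23 13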